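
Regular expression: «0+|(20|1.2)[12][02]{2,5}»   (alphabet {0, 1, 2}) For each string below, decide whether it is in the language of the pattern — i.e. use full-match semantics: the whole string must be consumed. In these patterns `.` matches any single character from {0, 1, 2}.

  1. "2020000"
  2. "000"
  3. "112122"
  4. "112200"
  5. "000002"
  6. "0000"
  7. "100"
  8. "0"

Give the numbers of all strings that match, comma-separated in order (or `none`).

1. "2020000" → match
2. "000" → match
3. "112122" → match
4. "112200" → match
5. "000002" → no match
6. "0000" → match
7. "100" → no match
8. "0" → match

1, 2, 3, 4, 6, 8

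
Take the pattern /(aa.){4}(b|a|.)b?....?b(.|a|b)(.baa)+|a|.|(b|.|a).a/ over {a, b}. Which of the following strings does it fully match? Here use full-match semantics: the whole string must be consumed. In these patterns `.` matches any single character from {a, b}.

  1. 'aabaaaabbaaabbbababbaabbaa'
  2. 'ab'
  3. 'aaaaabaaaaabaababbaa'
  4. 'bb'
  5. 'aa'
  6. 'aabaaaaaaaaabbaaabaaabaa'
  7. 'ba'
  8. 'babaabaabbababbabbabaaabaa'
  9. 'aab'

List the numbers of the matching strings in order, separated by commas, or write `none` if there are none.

1 → no match
2. 'ab' → no match
3 → no match
4. 'bb' → no match
5. 'aa' → no match
6 → no match
7. 'ba' → no match
8 → no match
9. 'aab' → no match

none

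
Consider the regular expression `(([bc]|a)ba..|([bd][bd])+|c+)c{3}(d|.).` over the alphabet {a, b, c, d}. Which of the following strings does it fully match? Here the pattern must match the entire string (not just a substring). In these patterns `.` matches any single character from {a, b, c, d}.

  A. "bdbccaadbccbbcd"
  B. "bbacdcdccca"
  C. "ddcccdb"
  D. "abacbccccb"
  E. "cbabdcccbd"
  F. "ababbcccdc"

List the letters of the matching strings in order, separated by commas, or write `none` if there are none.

A → no match
B → no match
C → match
D → match
E → match
F → match

C, D, E, F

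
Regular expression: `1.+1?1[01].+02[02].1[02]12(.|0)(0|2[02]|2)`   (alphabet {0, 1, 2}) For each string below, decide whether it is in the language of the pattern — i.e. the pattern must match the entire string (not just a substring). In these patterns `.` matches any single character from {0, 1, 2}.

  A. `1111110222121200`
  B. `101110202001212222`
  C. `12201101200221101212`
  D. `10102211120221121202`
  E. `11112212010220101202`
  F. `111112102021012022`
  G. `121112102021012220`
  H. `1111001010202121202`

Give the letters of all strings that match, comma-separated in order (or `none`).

A → match
B → match
C → match
D → match
E → match
F → match
G → match
H → match

A, B, C, D, E, F, G, H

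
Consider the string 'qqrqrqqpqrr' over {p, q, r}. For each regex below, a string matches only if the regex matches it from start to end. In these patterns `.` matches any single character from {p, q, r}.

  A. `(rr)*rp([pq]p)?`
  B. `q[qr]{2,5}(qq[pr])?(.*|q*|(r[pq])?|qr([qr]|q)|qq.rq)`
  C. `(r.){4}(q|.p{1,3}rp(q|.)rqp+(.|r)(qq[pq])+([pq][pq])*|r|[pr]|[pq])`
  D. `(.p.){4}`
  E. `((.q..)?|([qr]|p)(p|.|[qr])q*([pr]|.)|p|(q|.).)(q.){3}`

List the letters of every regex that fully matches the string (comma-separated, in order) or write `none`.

B

A → no match
B → match
C → no match — must start with 'r'
D → no match
E → no match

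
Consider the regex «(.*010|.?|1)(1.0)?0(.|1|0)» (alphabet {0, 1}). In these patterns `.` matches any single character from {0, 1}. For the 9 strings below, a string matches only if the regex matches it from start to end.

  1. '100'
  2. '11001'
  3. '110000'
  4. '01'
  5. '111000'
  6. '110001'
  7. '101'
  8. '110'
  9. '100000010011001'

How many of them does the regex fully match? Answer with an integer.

7

1. '100' → match
2. '11001' → match
3. '110000' → match
4. '01' → match
5. '111000' → match
6. '110001' → match
7. '101' → match
8. '110' → no match
9 → no match
Total matched: 7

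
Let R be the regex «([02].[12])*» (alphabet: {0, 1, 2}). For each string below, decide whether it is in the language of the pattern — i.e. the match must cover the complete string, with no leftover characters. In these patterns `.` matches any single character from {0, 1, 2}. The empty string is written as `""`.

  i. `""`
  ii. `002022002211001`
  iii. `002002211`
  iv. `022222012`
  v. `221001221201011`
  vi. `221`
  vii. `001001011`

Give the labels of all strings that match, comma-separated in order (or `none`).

i, ii, iii, iv, v, vi, vii

i → match
ii → match
iii → match
iv → match
v → match
vi → match
vii → match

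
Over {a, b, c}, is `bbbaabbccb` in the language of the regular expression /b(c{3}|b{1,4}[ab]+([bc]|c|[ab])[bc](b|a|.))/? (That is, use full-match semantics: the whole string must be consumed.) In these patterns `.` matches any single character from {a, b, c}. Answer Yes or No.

Yes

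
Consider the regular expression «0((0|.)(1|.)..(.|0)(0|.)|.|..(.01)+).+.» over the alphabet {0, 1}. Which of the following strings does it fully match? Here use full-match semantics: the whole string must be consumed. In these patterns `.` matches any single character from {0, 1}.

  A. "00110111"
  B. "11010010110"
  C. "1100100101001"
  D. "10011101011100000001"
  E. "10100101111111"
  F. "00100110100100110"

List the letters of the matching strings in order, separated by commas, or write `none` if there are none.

A → match
B → no match — must start with "0"
C → no match — must start with "0"
D → no match — must start with "0"
E → no match — must start with "0"
F → match

A, F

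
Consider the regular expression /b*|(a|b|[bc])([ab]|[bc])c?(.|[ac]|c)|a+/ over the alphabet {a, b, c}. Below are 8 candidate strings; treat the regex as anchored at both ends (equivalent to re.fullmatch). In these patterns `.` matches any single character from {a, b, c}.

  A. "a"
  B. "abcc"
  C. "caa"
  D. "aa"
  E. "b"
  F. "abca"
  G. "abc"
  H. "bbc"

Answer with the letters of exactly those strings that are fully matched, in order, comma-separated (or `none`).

A → match
B → match
C → match
D → match
E → match
F → match
G → match
H → match

A, B, C, D, E, F, G, H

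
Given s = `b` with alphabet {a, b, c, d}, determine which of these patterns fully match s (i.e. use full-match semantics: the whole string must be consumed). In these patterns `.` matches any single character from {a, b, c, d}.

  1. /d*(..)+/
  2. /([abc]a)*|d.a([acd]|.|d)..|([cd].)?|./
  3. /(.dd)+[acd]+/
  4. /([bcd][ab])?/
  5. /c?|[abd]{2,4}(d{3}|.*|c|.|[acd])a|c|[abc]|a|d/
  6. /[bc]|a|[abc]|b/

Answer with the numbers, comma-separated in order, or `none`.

2, 5, 6

1 → no match
2 → match
3 → no match
4 → no match
5 → match
6 → match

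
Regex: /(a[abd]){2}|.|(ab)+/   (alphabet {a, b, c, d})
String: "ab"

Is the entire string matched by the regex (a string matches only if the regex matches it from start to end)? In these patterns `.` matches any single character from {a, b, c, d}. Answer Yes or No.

Yes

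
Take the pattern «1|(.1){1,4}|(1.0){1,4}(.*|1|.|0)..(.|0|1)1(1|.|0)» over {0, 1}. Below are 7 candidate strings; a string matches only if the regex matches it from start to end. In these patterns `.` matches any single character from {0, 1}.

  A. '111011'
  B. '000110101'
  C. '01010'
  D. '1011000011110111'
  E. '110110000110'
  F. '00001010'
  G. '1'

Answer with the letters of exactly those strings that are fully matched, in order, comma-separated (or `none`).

E, G

A → no match
B → no match
C → no match
D → no match
E → match
F → no match
G → match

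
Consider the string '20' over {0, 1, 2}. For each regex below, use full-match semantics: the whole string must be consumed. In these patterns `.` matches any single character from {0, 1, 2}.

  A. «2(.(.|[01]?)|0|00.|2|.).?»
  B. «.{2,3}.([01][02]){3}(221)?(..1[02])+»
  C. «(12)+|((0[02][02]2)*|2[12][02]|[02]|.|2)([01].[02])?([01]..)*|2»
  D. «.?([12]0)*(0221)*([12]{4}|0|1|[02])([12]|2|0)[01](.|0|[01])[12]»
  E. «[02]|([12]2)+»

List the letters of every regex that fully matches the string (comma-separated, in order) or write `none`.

A → match
B → no match
C → no match
D → no match
E → no match

A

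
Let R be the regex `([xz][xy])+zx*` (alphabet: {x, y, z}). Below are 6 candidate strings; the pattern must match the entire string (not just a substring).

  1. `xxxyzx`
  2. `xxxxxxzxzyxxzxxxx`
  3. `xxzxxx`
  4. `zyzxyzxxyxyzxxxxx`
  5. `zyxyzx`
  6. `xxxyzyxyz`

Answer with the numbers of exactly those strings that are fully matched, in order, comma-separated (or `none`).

1, 2, 3, 5, 6

1 → match
2 → match
3 → match
4 → no match
5 → match
6 → match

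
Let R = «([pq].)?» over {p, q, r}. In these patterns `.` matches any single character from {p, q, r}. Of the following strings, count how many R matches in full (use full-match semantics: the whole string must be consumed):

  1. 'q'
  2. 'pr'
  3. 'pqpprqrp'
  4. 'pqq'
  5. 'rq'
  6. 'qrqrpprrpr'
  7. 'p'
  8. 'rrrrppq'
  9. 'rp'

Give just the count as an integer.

1

1 → no match
2 → match
3 → no match
4 → no match
5 → no match
6 → no match
7 → no match
8 → no match
9 → no match
Total matched: 1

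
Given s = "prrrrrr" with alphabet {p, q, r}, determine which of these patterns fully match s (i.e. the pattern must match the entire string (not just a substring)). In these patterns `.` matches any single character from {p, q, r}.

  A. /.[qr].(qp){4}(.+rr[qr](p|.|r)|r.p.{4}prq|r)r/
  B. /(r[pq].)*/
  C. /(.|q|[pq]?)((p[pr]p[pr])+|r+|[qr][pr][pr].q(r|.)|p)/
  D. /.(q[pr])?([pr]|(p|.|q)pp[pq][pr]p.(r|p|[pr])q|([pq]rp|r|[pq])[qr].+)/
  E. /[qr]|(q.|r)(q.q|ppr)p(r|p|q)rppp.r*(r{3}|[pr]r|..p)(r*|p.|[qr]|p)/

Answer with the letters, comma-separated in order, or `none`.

A → no match
B → no match
C → match
D → match
E → no match

C, D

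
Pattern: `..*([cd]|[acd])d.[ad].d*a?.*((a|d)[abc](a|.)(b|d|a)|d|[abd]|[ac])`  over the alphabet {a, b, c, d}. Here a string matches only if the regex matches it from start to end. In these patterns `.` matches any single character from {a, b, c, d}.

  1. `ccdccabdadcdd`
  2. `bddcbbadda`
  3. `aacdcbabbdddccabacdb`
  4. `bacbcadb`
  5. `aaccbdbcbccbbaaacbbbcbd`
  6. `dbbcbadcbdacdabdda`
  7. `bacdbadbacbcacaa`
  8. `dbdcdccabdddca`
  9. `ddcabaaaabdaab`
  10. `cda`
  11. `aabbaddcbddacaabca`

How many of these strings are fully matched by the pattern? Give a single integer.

1 → no match
2 → no match
3 → no match
4 → no match
5 → no match
6 → no match
7 → match
8 → no match
9 → no match
10 → no match
11 → no match
Total matched: 1

1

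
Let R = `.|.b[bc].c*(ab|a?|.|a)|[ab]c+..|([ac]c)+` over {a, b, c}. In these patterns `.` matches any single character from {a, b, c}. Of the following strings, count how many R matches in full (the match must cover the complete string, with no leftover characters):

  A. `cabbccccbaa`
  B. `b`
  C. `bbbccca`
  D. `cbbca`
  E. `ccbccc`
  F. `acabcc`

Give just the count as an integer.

A. `cabbccccbaa` → no match
B. `b` → match
C. `bbbccca` → match
D. `cbbca` → match
E. `ccbccc` → no match
F. `acabcc` → no match
Total matched: 3

3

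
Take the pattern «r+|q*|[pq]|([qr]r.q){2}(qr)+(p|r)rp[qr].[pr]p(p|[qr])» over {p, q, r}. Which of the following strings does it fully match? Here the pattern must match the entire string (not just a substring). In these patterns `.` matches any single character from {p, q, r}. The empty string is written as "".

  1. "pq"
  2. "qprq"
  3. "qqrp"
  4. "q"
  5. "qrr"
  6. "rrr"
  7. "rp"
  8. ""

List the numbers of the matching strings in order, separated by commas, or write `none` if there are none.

1 → no match
2 → no match
3 → no match
4 → match
5 → no match
6 → match
7 → no match
8 → match

4, 6, 8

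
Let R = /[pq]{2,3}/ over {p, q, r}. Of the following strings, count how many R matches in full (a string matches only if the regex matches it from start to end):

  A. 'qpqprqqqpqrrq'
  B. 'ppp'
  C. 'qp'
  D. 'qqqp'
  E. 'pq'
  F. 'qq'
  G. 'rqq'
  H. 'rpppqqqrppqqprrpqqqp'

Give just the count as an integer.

4

A → no match
B → match
C → match
D → no match
E → match
F → match
G → no match
H → no match
Total matched: 4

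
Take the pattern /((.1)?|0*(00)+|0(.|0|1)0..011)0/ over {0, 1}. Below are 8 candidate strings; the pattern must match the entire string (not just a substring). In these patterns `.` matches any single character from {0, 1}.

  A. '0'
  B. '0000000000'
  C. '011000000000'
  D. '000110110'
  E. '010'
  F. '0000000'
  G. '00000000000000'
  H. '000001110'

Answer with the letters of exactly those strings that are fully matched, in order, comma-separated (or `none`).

A → match
B → match
C → no match
D → match
E → match
F → match
G → match
H → no match

A, B, D, E, F, G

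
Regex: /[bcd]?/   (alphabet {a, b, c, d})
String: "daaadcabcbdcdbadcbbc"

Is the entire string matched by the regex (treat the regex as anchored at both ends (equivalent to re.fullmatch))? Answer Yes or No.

No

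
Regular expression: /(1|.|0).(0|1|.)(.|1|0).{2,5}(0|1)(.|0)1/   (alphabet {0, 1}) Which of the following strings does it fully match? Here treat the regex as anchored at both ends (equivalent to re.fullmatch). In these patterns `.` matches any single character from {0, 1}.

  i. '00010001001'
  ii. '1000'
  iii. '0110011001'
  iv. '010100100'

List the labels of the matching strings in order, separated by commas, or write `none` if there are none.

i. '00010001001' → match
ii. '1000' → no match — must end with '1'
iii. '0110011001' → match
iv. '010100100' → no match — must end with '1'

i, iii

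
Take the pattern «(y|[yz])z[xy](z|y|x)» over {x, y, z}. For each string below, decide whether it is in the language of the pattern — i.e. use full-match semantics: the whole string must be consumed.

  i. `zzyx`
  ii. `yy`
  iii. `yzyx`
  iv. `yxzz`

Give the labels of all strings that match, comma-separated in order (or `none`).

i. `zzyx` → match
ii. `yy` → no match
iii. `yzyx` → match
iv. `yxzz` → no match

i, iii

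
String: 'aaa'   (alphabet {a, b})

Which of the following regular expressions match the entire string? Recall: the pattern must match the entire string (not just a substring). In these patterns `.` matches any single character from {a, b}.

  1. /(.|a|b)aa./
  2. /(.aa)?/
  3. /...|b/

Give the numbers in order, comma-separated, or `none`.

1 → no match
2 → match
3 → match

2, 3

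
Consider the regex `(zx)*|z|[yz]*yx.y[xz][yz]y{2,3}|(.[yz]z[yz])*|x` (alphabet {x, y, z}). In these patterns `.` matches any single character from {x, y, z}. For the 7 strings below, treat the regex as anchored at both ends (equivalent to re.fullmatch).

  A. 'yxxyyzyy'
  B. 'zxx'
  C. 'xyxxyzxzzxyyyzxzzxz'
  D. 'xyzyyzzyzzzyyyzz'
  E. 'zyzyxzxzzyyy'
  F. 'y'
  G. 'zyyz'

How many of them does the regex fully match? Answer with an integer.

A → no match
B → no match
C → no match
D → match
E → no match
F → no match
G → no match
Total matched: 1

1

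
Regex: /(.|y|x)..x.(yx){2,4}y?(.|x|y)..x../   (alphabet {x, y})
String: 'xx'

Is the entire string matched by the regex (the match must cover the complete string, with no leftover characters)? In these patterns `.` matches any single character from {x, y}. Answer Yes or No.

No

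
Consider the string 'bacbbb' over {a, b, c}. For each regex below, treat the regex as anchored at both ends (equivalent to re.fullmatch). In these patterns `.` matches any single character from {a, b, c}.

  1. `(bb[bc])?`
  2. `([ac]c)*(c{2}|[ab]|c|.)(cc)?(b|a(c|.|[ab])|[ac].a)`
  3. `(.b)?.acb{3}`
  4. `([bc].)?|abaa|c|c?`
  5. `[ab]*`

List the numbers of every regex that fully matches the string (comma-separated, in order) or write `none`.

1 → no match
2 → no match
3 → match
4 → no match
5 → no match

3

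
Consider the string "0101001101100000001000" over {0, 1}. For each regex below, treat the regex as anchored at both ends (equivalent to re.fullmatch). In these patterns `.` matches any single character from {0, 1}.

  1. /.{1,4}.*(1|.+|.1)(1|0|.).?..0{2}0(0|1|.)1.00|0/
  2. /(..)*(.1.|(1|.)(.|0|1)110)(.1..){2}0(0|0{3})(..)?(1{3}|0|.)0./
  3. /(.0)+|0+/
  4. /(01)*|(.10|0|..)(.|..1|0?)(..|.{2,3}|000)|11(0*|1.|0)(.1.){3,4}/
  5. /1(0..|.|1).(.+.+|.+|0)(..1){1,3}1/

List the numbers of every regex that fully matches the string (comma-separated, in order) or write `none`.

1 → match
2 → match
3 → no match
4 → no match
5 → no match — must start with "1"

1, 2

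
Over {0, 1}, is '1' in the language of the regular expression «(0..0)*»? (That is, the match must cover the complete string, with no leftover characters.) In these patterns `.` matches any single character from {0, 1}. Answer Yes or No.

No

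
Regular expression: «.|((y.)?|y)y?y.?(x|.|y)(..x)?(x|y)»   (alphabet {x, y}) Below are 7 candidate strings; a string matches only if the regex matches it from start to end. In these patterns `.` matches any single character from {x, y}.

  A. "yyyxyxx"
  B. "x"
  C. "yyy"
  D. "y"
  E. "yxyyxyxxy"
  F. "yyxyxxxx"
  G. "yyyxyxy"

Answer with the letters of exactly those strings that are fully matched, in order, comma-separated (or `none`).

A, B, C, D, E, F, G

A. "yyyxyxx" → match
B. "x" → match
C. "yyy" → match
D. "y" → match
E. "yxyyxyxxy" → match
F. "yyxyxxxx" → match
G. "yyyxyxy" → match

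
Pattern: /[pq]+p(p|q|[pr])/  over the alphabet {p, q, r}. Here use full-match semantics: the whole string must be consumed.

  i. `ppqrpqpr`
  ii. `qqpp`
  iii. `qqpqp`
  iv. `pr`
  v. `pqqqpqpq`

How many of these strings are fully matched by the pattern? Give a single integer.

2

i → no match
ii → match
iii → no match
iv → no match
v → match
Total matched: 2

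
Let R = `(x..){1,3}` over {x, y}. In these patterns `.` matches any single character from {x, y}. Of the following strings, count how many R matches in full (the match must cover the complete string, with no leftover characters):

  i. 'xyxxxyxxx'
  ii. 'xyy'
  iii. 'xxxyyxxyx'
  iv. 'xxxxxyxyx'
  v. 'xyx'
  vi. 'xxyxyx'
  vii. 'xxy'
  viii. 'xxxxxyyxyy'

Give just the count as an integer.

i → match
ii → match
iii → no match
iv → match
v → match
vi → match
vii → match
viii → no match
Total matched: 6

6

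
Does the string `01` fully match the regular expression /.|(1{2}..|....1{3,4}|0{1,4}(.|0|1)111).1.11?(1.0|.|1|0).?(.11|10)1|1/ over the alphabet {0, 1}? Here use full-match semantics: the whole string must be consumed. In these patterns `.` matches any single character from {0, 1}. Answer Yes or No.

No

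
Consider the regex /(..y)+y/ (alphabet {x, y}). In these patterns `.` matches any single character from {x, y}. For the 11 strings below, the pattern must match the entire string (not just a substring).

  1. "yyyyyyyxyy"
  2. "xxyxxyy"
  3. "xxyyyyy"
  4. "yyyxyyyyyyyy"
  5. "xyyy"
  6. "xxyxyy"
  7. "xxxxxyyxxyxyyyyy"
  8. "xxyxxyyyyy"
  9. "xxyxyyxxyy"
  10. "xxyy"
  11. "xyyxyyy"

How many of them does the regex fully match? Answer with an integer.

8

1. "yyyyyyyxyy" → match
2. "xxyxxyy" → match
3. "xxyyyyy" → match
4. "yyyxyyyyyyyy" → no match
5. "xyyy" → match
6. "xxyxyy" → no match
7 → no match
8. "xxyxxyyyyy" → match
9. "xxyxyyxxyy" → match
10. "xxyy" → match
11. "xyyxyyy" → match
Total matched: 8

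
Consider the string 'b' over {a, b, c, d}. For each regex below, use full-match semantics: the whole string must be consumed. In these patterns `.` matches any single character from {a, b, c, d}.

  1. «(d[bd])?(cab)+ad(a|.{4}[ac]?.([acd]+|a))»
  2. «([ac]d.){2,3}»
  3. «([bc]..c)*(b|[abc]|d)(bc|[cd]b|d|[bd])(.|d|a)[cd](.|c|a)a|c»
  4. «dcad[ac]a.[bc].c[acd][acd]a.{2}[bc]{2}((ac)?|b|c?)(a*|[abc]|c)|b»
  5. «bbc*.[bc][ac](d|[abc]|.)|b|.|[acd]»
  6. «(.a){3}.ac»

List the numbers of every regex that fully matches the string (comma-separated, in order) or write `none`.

4, 5

1 → no match
2 → no match
3 → no match
4 → match
5 → match
6 → no match — must end with 'ac'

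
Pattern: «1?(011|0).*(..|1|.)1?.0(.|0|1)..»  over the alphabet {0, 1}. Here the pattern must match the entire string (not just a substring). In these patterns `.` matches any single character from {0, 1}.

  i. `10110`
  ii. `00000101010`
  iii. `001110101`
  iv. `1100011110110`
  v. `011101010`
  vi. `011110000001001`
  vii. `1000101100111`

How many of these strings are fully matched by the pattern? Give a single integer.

i → no match
ii → no match
iii → match
iv → no match
v → no match
vi → no match
vii → match
Total matched: 2

2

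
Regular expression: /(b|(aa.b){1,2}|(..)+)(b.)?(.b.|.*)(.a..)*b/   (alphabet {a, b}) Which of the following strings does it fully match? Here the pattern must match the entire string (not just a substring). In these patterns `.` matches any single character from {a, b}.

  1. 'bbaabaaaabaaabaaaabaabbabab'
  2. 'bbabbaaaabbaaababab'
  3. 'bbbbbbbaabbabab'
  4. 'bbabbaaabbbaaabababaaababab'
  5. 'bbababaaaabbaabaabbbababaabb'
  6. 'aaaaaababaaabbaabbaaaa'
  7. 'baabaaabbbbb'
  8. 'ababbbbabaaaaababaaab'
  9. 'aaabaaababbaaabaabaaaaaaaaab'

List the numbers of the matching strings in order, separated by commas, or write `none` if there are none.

1, 2, 3, 4, 5, 7, 8, 9

1 → match
2 → match
3 → match
4 → match
5 → match
6 → no match — must end with 'b'
7. 'baabaaabbbbb' → match
8 → match
9 → match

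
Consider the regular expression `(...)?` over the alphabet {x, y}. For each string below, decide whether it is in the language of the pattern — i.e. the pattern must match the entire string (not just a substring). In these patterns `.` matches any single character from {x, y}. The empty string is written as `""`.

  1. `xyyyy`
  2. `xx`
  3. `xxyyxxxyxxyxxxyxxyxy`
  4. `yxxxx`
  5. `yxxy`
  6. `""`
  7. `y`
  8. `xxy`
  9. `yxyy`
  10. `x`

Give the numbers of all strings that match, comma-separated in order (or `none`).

1 → no match
2 → no match
3 → no match
4 → no match
5 → no match
6 → match
7 → no match
8 → match
9 → no match
10 → no match

6, 8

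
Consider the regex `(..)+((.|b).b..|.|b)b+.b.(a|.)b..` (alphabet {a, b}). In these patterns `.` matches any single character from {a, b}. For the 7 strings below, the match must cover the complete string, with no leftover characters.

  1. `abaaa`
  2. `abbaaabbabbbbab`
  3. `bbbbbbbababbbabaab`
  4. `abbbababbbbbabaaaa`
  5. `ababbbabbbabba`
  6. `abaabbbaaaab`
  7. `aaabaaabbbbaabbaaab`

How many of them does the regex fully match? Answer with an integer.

1

1 → no match
2 → match
3 → no match
4 → no match
5 → no match
6 → no match
7 → no match
Total matched: 1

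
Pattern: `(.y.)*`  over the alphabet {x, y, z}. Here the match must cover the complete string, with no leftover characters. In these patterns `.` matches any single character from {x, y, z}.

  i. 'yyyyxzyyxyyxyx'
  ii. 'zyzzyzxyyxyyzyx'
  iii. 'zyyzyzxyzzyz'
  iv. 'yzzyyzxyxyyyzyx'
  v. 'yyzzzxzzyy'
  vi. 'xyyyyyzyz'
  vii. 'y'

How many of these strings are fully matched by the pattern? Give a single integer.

i → no match
ii → match
iii → match
iv → no match
v → no match
vi → match
vii → no match
Total matched: 3

3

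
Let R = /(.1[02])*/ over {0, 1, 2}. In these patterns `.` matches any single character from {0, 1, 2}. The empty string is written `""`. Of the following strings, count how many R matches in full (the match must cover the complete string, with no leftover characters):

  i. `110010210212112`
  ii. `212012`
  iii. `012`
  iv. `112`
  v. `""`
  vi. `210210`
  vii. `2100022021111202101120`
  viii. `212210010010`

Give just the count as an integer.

i → match
ii → match
iii → match
iv → match
v → match
vi → match
vii → no match
viii → match
Total matched: 7

7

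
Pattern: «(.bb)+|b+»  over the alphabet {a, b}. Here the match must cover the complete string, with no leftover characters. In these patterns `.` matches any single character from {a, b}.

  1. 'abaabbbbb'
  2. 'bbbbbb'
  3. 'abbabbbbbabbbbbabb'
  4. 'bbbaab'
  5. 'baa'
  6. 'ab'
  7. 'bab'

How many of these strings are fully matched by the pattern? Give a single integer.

1 → no match
2 → match
3 → match
4 → no match
5 → no match
6 → no match
7 → no match
Total matched: 2

2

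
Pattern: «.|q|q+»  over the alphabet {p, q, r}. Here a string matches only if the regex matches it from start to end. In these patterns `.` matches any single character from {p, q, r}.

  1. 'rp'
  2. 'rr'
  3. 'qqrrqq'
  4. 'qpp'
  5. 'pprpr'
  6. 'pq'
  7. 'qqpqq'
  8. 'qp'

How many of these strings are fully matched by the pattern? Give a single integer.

0

1 → no match
2 → no match
3 → no match
4 → no match
5 → no match
6 → no match
7 → no match
8 → no match
Total matched: 0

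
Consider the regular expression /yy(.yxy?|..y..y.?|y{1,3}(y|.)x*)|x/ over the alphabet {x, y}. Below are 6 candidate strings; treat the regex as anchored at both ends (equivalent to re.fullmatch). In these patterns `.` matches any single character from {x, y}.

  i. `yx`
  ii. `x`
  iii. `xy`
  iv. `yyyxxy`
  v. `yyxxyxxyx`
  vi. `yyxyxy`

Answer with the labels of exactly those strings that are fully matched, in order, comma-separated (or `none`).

ii, v, vi

i → no match
ii → match
iii → no match
iv → no match
v → match
vi → match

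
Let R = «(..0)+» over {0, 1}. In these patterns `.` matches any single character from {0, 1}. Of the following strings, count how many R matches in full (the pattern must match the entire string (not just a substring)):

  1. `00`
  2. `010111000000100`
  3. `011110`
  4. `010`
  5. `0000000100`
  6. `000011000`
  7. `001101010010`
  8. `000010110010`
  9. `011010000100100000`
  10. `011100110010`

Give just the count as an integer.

1 → no match
2 → no match
3 → no match
4 → match
5 → no match
6 → no match
7 → no match
8 → match
9 → no match
10 → no match
Total matched: 2

2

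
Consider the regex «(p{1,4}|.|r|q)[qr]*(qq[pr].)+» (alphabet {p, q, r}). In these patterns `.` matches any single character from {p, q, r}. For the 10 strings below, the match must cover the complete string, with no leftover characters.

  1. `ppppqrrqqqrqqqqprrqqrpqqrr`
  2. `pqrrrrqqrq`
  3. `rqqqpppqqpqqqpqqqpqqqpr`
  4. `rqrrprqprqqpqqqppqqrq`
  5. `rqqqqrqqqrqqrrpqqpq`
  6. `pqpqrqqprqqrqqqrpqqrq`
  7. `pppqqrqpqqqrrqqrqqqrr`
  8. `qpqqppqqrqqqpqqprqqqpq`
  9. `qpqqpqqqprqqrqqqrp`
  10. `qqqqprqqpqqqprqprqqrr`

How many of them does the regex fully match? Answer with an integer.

1 → no match
2 → match
3 → no match
4 → no match
5 → no match
6 → no match
7 → no match
8 → no match
9 → no match
10 → no match
Total matched: 1

1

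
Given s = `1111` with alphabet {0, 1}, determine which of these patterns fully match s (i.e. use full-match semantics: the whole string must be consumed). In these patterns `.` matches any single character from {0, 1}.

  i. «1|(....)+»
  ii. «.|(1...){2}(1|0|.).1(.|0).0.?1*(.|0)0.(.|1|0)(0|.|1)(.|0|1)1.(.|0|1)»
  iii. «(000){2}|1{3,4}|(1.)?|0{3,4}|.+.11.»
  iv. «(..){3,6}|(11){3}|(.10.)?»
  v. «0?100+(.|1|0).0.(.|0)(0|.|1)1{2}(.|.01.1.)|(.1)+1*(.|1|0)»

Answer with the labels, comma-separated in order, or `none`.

i, iii, v

i → match
ii → no match
iii → match
iv → no match
v → match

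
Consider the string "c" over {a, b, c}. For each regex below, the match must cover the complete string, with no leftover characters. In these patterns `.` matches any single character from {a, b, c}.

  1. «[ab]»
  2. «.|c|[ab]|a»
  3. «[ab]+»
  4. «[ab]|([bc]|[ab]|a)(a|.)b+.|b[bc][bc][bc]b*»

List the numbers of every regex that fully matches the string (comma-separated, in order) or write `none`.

1 → no match
2 → match
3 → no match
4 → no match

2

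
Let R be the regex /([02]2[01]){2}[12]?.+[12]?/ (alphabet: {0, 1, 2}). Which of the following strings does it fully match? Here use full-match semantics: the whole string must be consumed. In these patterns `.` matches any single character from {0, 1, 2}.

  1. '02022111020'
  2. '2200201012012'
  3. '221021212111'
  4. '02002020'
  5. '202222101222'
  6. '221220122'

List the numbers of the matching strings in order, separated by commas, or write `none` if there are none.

1. '02022111020' → match
2 → match
3. '221021212111' → match
4. '02002020' → match
5. '202222101222' → no match
6. '221220122' → match

1, 2, 3, 4, 6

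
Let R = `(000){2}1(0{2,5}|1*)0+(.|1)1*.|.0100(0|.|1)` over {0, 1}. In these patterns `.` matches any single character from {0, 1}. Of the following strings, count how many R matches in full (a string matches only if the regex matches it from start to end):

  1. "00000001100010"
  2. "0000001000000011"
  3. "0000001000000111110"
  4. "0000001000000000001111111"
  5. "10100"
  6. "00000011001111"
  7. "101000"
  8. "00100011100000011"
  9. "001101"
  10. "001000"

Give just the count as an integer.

1 → no match
2 → match
3 → match
4 → match
5 → no match
6 → match
7 → match
8 → no match
9 → no match
10 → match
Total matched: 6

6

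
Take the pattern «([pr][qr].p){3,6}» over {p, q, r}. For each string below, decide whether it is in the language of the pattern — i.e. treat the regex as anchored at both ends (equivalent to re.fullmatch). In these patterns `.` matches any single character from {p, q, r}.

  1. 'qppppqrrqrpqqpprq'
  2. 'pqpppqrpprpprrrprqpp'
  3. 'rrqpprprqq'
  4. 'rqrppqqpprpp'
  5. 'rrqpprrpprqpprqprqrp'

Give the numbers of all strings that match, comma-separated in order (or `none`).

2, 4, 5

1 → no match — must end with 'p'
2 → match
3 → no match — must end with 'p'
4 → match
5 → match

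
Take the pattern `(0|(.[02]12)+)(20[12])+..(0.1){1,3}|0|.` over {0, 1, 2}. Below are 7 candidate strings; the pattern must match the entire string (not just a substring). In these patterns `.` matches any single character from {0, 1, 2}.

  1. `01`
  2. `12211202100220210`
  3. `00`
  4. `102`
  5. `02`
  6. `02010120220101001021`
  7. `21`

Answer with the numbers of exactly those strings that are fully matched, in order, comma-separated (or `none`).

none

1. `01` → no match
2 → no match
3. `00` → no match
4. `102` → no match
5. `02` → no match
6 → no match
7. `21` → no match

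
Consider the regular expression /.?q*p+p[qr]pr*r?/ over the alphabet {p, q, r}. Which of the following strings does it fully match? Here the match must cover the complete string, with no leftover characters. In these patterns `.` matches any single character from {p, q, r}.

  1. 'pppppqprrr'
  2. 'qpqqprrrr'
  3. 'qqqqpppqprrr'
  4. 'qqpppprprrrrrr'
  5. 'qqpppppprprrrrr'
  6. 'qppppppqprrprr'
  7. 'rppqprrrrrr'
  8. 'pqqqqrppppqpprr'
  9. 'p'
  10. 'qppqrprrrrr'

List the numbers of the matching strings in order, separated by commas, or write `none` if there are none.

1, 3, 4, 5, 7

1 → match
2 → no match
3 → match
4 → match
5 → match
6 → no match
7 → match
8 → no match
9 → no match
10 → no match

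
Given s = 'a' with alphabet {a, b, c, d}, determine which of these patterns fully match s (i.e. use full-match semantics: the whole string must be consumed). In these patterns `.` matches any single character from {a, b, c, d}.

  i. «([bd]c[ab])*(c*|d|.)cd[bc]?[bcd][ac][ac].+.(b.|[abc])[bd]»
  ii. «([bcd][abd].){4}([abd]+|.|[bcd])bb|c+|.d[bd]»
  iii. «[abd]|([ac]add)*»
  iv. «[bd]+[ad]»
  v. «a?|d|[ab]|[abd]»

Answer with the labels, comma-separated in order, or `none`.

iii, v

i → no match
ii → no match
iii → match
iv → no match
v → match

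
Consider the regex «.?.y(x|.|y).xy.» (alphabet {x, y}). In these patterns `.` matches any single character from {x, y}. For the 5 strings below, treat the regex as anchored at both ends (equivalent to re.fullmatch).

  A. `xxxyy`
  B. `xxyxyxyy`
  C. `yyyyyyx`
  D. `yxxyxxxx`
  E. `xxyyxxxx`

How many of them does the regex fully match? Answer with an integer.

1

A → no match
B → match
C → no match
D → no match
E → no match
Total matched: 1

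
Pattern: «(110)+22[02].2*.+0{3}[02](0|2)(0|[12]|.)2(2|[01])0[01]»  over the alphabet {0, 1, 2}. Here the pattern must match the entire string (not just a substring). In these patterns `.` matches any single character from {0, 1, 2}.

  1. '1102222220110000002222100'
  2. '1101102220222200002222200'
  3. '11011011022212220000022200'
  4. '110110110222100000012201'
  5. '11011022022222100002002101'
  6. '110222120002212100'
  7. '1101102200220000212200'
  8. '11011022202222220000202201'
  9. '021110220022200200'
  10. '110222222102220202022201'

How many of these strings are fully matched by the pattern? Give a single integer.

1 → match
2 → match
3 → match
4 → match
5 → match
6 → match
7 → match
8 → match
9 → no match — must start with '110'
10 → no match
Total matched: 8

8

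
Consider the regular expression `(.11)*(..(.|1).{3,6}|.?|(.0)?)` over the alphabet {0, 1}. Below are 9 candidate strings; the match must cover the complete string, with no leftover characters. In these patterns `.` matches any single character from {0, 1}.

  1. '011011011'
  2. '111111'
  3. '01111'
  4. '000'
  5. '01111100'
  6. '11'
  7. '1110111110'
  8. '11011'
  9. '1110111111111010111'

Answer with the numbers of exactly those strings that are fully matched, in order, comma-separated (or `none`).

1, 2, 5, 7, 9

1 → match
2 → match
3 → no match
4 → no match
5 → match
6 → no match
7 → match
8 → no match
9 → match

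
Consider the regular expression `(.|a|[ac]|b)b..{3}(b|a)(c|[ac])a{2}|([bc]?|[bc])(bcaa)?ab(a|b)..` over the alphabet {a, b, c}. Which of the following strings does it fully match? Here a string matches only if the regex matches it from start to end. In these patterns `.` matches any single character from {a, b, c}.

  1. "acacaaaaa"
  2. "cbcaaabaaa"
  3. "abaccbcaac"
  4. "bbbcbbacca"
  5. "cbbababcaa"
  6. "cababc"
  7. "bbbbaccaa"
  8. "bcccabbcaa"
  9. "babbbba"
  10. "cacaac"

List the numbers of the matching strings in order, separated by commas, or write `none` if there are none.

1 → no match
2 → match
3 → no match
4 → no match
5 → match
6 → match
7 → no match
8 → no match
9 → no match
10 → no match

2, 5, 6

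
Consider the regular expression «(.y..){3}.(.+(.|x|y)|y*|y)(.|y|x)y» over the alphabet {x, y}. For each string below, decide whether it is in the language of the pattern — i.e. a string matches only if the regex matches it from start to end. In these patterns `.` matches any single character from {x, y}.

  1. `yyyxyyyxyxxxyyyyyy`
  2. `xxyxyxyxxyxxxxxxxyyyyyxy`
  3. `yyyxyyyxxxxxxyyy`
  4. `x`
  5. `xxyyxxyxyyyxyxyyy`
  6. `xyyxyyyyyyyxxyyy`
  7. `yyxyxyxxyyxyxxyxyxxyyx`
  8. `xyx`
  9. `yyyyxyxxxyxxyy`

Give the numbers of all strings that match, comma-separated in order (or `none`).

6

1 → no match
2 → no match
3 → no match
4 → no match — must end with `y`
5 → no match
6 → match
7 → no match — must end with `y`
8 → no match — must end with `y`
9 → no match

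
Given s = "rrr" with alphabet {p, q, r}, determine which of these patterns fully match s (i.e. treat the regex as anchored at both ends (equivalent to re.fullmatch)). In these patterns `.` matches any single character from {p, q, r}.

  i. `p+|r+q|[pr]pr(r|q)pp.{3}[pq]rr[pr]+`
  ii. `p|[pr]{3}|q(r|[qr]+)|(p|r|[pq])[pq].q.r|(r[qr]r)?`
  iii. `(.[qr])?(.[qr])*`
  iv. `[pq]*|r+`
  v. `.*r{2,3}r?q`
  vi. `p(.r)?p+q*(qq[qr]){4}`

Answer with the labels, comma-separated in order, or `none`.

ii, iv

i → no match
ii → match
iii → no match
iv → match
v → no match — must end with "q"
vi → no match — must start with "p"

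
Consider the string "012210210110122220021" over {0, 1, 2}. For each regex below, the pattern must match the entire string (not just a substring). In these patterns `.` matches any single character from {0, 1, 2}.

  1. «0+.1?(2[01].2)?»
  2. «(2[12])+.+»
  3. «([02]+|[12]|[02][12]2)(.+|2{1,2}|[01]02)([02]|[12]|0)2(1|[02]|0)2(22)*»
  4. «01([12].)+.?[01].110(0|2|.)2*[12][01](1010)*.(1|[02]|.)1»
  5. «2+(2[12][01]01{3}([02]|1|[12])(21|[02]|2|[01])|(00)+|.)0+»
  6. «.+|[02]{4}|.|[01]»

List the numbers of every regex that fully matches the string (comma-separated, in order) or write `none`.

4, 6

1 → no match
2 → no match — must start with "2"
3 → no match
4 → match
5 → no match — must start with "2"
6 → match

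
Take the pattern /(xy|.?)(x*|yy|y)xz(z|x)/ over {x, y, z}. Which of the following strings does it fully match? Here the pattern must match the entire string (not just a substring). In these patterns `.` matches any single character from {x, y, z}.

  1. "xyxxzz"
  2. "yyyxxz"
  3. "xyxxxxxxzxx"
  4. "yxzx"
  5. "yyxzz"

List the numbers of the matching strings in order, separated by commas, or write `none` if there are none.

1 → match
2 → no match
3 → no match
4 → match
5 → match

1, 4, 5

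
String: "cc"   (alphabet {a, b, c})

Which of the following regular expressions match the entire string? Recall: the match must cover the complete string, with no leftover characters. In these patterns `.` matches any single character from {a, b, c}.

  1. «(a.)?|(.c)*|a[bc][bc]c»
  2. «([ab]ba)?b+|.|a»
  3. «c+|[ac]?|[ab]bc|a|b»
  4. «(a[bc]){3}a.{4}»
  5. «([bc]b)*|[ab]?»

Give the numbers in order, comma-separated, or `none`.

1, 3

1 → match
2 → no match
3 → match
4 → no match — must start with "a"
5 → no match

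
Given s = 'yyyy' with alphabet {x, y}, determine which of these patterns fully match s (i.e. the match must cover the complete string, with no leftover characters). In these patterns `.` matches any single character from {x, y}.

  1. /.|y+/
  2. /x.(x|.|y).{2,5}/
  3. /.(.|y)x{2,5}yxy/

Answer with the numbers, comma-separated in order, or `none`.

1 → match
2 → no match — must start with 'x'
3 → no match — must end with 'xyxy'

1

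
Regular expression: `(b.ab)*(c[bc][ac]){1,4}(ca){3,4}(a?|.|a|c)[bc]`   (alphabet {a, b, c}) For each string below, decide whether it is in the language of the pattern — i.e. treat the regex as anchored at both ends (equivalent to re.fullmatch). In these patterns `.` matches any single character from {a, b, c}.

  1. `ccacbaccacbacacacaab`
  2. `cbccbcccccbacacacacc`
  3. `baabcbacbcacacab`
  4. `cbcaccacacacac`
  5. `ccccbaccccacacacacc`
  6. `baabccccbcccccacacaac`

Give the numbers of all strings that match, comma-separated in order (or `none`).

1 → match
2 → match
3 → no match
4 → no match
5 → match
6 → match

1, 2, 5, 6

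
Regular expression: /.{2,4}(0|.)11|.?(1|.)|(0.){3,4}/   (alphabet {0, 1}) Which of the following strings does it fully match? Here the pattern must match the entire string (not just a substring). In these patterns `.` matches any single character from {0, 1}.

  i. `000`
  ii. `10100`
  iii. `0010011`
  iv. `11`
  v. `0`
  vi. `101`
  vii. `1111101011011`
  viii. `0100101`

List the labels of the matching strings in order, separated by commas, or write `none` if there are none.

i. `000` → no match
ii. `10100` → no match
iii. `0010011` → match
iv. `11` → match
v. `0` → match
vi. `101` → no match
vii → no match
viii. `0100101` → no match

iii, iv, v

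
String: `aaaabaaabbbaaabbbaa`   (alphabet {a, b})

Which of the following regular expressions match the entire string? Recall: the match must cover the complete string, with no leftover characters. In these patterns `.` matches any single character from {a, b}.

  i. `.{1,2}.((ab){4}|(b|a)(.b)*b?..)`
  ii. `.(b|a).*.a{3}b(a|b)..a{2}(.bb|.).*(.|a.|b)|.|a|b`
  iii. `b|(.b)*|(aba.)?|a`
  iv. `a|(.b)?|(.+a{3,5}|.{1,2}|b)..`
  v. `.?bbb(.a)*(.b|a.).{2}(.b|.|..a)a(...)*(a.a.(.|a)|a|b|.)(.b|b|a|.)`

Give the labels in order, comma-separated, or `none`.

ii

i → no match
ii → match
iii → no match
iv → no match
v → no match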